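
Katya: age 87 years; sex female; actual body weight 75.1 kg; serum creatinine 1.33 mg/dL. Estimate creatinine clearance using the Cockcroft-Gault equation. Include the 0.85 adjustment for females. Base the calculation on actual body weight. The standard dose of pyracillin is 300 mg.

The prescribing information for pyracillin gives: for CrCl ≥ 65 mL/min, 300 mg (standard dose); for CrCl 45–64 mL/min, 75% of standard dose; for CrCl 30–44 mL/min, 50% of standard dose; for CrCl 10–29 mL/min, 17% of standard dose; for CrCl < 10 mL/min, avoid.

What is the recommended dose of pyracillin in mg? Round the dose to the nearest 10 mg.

CrCl = (140 − 87) × 75.1 / (72 × 1.33) × 0.85 = 3980.3 / 95.76 × 0.85 ≈ 35.3 mL/min
CrCl ≈ 35 mL/min → bracket 30–44 mL/min.
50% of 300 mg = 150 mg

150 mg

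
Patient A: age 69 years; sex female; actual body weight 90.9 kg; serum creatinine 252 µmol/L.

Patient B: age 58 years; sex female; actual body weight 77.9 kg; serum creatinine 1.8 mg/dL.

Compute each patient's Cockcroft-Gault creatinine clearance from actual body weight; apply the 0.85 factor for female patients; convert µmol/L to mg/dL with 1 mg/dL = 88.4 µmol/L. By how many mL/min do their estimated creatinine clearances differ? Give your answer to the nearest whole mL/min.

15 mL/min

Patient A: SCr = 252 / 88.4 = 2.851 mg/dL
Patient A: CrCl = (140 − 69) × 90.9 / (72 × 2.851) × 0.85 = 6453.9 / 205.27 × 0.85 ≈ 26.7 mL/min
Patient B: CrCl = (140 − 58) × 77.9 / (72 × 1.8) × 0.85 = 6387.8 / 129.60 × 0.85 ≈ 41.9 mL/min
|26.7 − 41.9| = 15.2 mL/min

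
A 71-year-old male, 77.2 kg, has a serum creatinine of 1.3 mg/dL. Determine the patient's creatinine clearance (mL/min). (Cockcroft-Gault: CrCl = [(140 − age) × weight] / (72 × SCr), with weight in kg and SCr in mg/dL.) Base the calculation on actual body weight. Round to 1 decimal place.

56.9 mL/min

CrCl = (140 − 71) × 77.2 / (72 × 1.3) = 5326.8 / 93.60 ≈ 56.9 mL/min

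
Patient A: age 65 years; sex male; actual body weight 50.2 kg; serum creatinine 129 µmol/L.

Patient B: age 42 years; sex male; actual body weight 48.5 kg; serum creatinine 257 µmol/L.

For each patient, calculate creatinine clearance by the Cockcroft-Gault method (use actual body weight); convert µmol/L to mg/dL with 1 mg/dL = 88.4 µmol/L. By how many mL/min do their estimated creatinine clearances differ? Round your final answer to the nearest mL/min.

13 mL/min

Patient A: SCr = 129 / 88.4 = 1.459 mg/dL
Patient A: CrCl = (140 − 65) × 50.2 / (72 × 1.459) = 3765.0 / 105.05 ≈ 35.8 mL/min
Patient B: SCr = 257 / 88.4 = 2.907 mg/dL
Patient B: CrCl = (140 − 42) × 48.5 / (72 × 2.907) = 4753.0 / 209.30 ≈ 22.7 mL/min
|35.8 − 22.7| = 13.1 mL/min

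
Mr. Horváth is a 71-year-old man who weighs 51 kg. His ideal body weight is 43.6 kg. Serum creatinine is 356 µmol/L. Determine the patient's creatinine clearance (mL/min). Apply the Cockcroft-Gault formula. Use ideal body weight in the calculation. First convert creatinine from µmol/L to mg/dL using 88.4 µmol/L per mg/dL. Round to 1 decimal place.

10.4 mL/min

SCr = 356 / 88.4 = 4.027 mg/dL
CrCl = (140 − 71) × 43.6 / (72 × 4.027) = 3008.4 / 289.94 ≈ 10.4 mL/min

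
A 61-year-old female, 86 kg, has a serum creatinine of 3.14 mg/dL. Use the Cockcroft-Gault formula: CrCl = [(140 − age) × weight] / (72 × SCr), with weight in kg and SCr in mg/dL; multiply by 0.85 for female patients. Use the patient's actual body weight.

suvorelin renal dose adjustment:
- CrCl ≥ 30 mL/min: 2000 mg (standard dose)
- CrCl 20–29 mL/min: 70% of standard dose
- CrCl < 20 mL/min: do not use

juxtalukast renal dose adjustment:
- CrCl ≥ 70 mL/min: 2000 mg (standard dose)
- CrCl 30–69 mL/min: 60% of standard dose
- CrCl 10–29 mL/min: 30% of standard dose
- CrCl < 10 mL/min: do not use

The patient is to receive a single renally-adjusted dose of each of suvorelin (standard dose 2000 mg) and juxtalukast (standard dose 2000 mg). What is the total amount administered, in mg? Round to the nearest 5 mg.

CrCl = (140 − 61) × 86 / (72 × 3.14) × 0.85 = 6794.0 / 226.08 × 0.85 ≈ 25.5 mL/min
CrCl ≈ 26 mL/min.
suvorelin: 20–29 mL/min → 70% of 2000 mg = 1400 mg.
juxtalukast: 10–29 mL/min → 30% of 2000 mg = 600 mg.
Total = 1400 + 600 = 2000 mg.

2000 mg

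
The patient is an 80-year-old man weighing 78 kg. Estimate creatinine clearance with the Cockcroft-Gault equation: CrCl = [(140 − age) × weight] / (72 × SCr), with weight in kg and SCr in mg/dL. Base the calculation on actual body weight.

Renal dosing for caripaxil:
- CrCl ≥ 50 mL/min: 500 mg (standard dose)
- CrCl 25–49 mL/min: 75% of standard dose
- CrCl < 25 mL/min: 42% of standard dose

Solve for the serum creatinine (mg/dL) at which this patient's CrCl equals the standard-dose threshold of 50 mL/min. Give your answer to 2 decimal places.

1.30 mg/dL

Standard dose requires CrCl ≥ 50 mL/min.
Set (140 − 80) × 78 / (72 × SCr) = 50
SCr = (140 − 80) × 78 / (72 × 50) = 1.300 mg/dL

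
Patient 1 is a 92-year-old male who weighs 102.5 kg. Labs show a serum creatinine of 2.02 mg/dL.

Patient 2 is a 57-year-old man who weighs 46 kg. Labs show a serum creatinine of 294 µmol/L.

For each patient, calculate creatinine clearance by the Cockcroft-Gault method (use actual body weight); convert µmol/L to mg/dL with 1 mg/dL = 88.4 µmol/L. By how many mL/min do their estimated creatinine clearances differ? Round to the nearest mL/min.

Patient 1: CrCl = (140 − 92) × 102.5 / (72 × 2.02) = 4920.0 / 145.44 ≈ 33.8 mL/min
Patient 2: SCr = 294 / 88.4 = 3.326 mg/dL
Patient 2: CrCl = (140 − 57) × 46 / (72 × 3.326) = 3818.0 / 239.47 ≈ 15.9 mL/min
|33.8 − 15.9| = 17.9 mL/min

18 mL/min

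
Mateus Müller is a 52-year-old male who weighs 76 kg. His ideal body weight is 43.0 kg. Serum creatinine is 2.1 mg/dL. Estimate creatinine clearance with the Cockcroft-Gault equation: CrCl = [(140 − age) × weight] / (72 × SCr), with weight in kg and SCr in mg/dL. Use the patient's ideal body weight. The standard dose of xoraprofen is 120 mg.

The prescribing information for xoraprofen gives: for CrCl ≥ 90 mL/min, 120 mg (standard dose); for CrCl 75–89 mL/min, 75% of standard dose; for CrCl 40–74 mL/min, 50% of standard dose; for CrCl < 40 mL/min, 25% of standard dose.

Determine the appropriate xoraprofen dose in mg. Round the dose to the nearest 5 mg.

CrCl = (140 − 52) × 43 / (72 × 2.1) = 3784.0 / 151.20 ≈ 25.0 mL/min
CrCl ≈ 25 mL/min → bracket < 40 mL/min.
25% of 120 mg = 30 mg

30 mg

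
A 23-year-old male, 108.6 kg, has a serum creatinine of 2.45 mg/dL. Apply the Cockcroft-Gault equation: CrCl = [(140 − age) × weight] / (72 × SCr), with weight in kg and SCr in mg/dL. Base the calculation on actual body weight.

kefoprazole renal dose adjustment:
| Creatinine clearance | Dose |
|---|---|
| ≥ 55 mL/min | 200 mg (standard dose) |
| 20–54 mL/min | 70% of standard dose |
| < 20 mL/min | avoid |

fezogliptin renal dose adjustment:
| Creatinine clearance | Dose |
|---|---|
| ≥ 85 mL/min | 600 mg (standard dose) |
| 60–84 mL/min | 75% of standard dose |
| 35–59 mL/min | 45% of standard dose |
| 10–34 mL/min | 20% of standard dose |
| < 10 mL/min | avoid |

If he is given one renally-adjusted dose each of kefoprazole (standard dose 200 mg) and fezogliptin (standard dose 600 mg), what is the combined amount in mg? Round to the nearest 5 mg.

650 mg

CrCl = (140 − 23) × 108.6 / (72 × 2.45) = 12706.2 / 176.40 ≈ 72.0 mL/min
CrCl ≈ 72 mL/min.
kefoprazole: ≥ 55 mL/min → 100% of 200 mg = 200 mg.
fezogliptin: 60–84 mL/min → 75% of 600 mg = 450 mg.
Total = 200 + 450 = 650 mg.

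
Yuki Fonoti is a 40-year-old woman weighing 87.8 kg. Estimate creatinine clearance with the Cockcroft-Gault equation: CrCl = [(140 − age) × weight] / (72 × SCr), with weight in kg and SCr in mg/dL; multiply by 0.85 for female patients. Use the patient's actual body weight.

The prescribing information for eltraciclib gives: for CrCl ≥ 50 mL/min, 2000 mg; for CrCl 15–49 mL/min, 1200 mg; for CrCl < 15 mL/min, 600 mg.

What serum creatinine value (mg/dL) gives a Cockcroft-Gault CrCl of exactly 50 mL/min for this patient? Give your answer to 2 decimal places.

Standard dose requires CrCl ≥ 50 mL/min.
Set (140 − 40) × 87.8 × 0.85 / (72 × SCr) = 50
SCr = (140 − 40) × 87.8 × 0.85 / (72 × 50) = 2.073 mg/dL

2.07 mg/dL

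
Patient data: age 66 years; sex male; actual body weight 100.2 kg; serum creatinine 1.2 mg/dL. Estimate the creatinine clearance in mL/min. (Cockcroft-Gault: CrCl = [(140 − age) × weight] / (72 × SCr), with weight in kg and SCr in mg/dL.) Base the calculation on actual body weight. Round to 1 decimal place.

85.8 mL/min

CrCl = (140 − 66) × 100.2 / (72 × 1.2) = 7414.8 / 86.40 ≈ 85.8 mL/min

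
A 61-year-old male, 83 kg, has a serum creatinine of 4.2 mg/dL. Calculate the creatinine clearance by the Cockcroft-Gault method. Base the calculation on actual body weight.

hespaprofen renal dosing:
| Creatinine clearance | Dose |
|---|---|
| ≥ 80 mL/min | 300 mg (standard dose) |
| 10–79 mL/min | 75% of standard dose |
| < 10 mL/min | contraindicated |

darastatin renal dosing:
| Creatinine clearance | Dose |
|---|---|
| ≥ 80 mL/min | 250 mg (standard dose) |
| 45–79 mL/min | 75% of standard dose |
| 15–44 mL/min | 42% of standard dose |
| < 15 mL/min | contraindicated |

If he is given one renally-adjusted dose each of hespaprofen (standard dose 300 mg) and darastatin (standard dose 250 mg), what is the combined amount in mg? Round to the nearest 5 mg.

CrCl = (140 − 61) × 83 / (72 × 4.2) = 6557.0 / 302.40 ≈ 21.7 mL/min
CrCl ≈ 22 mL/min.
hespaprofen: 10–79 mL/min → 75% of 300 mg = 225 mg.
darastatin: 15–44 mL/min → 42% of 250 mg = 105 mg.
Total = 225 + 105 = 330 mg.

330 mg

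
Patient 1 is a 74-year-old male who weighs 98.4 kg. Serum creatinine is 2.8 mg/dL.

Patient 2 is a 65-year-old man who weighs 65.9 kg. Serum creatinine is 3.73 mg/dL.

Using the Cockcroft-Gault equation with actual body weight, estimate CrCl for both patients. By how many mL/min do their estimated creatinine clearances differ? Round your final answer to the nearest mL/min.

14 mL/min

Patient 1: CrCl = (140 − 74) × 98.4 / (72 × 2.8) = 6494.4 / 201.60 ≈ 32.2 mL/min
Patient 2: CrCl = (140 − 65) × 65.9 / (72 × 3.73) = 4942.5 / 268.56 ≈ 18.4 mL/min
|32.2 − 18.4| = 13.8 mL/min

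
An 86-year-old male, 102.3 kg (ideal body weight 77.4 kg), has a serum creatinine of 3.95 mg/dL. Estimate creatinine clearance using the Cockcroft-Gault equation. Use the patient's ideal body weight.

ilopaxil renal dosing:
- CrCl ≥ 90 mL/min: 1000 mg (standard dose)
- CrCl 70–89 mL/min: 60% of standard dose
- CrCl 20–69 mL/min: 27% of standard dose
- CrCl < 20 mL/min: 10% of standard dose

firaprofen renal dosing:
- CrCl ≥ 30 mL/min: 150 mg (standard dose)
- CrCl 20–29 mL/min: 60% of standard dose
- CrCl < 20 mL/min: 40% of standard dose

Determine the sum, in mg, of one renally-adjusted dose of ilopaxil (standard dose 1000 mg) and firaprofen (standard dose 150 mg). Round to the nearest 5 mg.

160 mg

CrCl = (140 − 86) × 77.4 / (72 × 3.95) = 4179.6 / 284.40 ≈ 14.7 mL/min
CrCl ≈ 15 mL/min.
ilopaxil: < 20 mL/min → 10% of 1000 mg = 100 mg.
firaprofen: < 20 mL/min → 40% of 150 mg = 60 mg.
Total = 100 + 60 = 160 mg.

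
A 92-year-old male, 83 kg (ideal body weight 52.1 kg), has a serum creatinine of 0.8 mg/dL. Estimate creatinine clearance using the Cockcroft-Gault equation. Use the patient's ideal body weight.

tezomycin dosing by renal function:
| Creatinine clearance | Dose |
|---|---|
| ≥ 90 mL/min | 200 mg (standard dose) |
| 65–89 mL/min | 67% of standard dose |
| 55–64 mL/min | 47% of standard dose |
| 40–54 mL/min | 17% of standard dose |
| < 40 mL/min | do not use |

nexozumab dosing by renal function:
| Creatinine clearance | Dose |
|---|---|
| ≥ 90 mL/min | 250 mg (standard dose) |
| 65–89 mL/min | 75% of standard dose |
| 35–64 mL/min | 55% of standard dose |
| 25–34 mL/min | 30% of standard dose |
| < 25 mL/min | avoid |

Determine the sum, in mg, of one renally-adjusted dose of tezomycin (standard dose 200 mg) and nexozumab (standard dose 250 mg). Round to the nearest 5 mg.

CrCl = (140 − 92) × 52.1 / (72 × 0.8) = 2500.8 / 57.60 ≈ 43.4 mL/min
CrCl ≈ 43 mL/min.
tezomycin: 40–54 mL/min → 17% of 200 mg = 34 mg.
nexozumab: 35–64 mL/min → 55% of 250 mg = 137.5 mg.
Total = 34 + 137.5 = 171.5 mg.

170 mg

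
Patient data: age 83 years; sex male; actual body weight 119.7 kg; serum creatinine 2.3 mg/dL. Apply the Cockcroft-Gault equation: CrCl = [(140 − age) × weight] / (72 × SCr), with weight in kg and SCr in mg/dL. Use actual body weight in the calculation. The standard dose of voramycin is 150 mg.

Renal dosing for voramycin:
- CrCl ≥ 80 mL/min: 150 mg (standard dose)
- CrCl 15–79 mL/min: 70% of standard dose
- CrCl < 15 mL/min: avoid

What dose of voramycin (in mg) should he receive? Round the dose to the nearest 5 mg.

105 mg

CrCl = (140 − 83) × 119.7 / (72 × 2.3) = 6822.9 / 165.60 ≈ 41.2 mL/min
CrCl ≈ 41 mL/min → bracket 15–79 mL/min.
70% of 150 mg = 105 mg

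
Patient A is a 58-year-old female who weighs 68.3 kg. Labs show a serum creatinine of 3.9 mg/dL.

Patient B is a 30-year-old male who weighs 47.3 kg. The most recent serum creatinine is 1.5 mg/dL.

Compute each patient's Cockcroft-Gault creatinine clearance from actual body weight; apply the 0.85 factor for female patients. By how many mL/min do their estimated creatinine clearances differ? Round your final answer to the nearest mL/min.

31 mL/min

Patient A: CrCl = (140 − 58) × 68.3 / (72 × 3.9) × 0.85 = 5600.6 / 280.80 × 0.85 ≈ 17.0 mL/min
Patient B: CrCl = (140 − 30) × 47.3 / (72 × 1.5) = 5203.0 / 108.00 ≈ 48.2 mL/min
|17.0 − 48.2| = 31.2 mL/min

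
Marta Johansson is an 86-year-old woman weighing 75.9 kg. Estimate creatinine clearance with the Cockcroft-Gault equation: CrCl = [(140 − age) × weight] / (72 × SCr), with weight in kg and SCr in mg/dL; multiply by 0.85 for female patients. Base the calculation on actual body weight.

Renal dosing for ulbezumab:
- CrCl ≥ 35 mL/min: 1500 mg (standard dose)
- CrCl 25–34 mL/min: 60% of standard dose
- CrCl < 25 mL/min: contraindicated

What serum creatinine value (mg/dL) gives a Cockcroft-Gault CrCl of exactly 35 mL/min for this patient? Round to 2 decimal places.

1.38 mg/dL

Standard dose requires CrCl ≥ 35 mL/min.
Set (140 − 86) × 75.9 × 0.85 / (72 × SCr) = 35
SCr = (140 − 86) × 75.9 × 0.85 / (72 × 35) = 1.382 mg/dL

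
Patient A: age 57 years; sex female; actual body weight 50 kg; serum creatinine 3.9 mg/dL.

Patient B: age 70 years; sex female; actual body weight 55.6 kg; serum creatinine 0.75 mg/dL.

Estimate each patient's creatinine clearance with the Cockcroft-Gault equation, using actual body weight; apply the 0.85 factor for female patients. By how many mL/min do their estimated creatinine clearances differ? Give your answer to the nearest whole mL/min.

49 mL/min

Patient A: CrCl = (140 − 57) × 50 / (72 × 3.9) × 0.85 = 4150.0 / 280.80 × 0.85 ≈ 12.6 mL/min
Patient B: CrCl = (140 − 70) × 55.6 / (72 × 0.75) × 0.85 = 3892.0 / 54.00 × 0.85 ≈ 61.3 mL/min
|12.6 − 61.3| = 48.7 mL/min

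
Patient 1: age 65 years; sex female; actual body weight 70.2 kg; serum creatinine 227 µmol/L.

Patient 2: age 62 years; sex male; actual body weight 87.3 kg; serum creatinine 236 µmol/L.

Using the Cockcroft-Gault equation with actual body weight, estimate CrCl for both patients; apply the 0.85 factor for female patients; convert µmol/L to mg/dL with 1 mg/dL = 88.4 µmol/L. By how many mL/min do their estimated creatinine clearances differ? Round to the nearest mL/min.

11 mL/min

Patient 1: SCr = 227 / 88.4 = 2.568 mg/dL
Patient 1: CrCl = (140 − 65) × 70.2 / (72 × 2.568) × 0.85 = 5265.0 / 184.90 × 0.85 ≈ 24.2 mL/min
Patient 2: SCr = 236 / 88.4 = 2.67 mg/dL
Patient 2: CrCl = (140 − 62) × 87.3 / (72 × 2.67) = 6809.4 / 192.24 ≈ 35.4 mL/min
|24.2 − 35.4| = 11.2 mL/min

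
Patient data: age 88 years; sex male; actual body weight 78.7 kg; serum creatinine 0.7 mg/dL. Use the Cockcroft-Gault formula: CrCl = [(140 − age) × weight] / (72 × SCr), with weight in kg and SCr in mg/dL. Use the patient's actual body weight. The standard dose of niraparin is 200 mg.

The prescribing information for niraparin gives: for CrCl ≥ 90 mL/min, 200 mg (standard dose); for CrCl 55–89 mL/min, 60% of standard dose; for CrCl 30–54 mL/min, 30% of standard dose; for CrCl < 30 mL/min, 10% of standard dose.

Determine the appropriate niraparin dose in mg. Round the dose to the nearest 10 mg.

120 mg

CrCl = (140 − 88) × 78.7 / (72 × 0.7) = 4092.4 / 50.40 ≈ 81.2 mL/min
CrCl ≈ 81 mL/min → bracket 55–89 mL/min.
60% of 200 mg = 120 mg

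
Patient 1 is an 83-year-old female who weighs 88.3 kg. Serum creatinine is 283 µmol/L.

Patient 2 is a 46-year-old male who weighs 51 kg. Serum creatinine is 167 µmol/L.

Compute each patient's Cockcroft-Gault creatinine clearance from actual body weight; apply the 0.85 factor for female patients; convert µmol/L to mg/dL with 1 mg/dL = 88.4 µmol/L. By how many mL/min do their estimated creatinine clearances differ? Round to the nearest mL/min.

17 mL/min

Patient 1: SCr = 283 / 88.4 = 3.201 mg/dL
Patient 1: CrCl = (140 − 83) × 88.3 / (72 × 3.201) × 0.85 = 5033.1 / 230.47 × 0.85 ≈ 18.6 mL/min
Patient 2: SCr = 167 / 88.4 = 1.889 mg/dL
Patient 2: CrCl = (140 − 46) × 51 / (72 × 1.889) = 4794.0 / 136.01 ≈ 35.2 mL/min
|18.6 − 35.2| = 16.6 mL/min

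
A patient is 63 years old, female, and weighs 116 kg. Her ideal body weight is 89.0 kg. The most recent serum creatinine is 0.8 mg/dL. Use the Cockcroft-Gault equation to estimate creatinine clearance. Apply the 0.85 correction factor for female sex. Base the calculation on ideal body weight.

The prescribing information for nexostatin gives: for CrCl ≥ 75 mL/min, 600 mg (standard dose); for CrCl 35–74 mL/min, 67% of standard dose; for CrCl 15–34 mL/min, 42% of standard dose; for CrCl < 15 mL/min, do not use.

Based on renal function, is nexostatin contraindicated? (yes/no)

no

CrCl = (140 − 63) × 89 / (72 × 0.8) × 0.85 = 6853.0 / 57.60 × 0.85 ≈ 101.1 mL/min
CrCl ≈ 101 mL/min, which is ≥ 15 mL/min.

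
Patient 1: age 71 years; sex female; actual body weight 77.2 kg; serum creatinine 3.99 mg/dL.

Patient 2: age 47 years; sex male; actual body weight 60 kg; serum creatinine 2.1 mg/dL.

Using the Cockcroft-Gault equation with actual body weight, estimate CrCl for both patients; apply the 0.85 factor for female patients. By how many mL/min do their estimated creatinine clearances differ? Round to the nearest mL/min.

21 mL/min

Patient 1: CrCl = (140 − 71) × 77.2 / (72 × 3.99) × 0.85 = 5326.8 / 287.28 × 0.85 ≈ 15.8 mL/min
Patient 2: CrCl = (140 − 47) × 60 / (72 × 2.1) = 5580.0 / 151.20 ≈ 36.9 mL/min
|15.8 − 36.9| = 21.1 mL/min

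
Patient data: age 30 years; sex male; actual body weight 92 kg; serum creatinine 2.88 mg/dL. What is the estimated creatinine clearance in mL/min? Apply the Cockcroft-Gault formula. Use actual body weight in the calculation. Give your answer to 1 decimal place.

CrCl = (140 − 30) × 92 / (72 × 2.88) = 10120.0 / 207.36 ≈ 48.8 mL/min

48.8 mL/min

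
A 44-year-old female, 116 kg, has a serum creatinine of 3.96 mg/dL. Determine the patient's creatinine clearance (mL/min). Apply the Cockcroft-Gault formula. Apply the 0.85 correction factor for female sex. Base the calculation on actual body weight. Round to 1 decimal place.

CrCl = (140 − 44) × 116 / (72 × 3.96) × 0.85 = 11136.0 / 285.12 × 0.85 ≈ 33.2 mL/min

33.2 mL/min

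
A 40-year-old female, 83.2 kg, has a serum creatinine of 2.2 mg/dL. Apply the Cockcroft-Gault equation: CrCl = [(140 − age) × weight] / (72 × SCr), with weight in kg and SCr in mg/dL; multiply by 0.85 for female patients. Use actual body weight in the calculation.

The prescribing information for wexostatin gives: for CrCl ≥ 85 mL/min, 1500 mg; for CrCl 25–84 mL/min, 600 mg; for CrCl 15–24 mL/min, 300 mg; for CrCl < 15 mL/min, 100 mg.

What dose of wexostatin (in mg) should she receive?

600 mg

CrCl = (140 − 40) × 83.2 / (72 × 2.2) × 0.85 = 8320.0 / 158.40 × 0.85 ≈ 44.6 mL/min
CrCl ≈ 45 mL/min → bracket 25–84 mL/min.
Dose for this bracket: 600 mg.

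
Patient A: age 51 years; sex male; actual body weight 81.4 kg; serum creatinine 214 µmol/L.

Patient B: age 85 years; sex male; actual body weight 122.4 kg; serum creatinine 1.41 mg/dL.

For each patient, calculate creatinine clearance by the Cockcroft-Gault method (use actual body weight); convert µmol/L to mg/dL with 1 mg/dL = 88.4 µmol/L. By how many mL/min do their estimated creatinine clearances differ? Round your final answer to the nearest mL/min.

Patient A: SCr = 214 / 88.4 = 2.421 mg/dL
Patient A: CrCl = (140 − 51) × 81.4 / (72 × 2.421) = 7244.6 / 174.31 ≈ 41.6 mL/min
Patient B: CrCl = (140 − 85) × 122.4 / (72 × 1.41) = 6732.0 / 101.52 ≈ 66.3 mL/min
|41.6 − 66.3| = 24.7 mL/min

25 mL/min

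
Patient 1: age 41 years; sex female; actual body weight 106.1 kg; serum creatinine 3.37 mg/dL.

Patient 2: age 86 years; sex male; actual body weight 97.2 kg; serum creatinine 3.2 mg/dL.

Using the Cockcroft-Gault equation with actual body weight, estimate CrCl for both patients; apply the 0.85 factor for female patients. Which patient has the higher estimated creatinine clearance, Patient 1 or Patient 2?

Patient 1: CrCl = (140 − 41) × 106.1 / (72 × 3.37) × 0.85 = 10503.9 / 242.64 × 0.85 ≈ 36.8 mL/min
Patient 2: CrCl = (140 − 86) × 97.2 / (72 × 3.2) = 5248.8 / 230.40 ≈ 22.8 mL/min
36.8 vs 22.8 mL/min → Patient 1 is higher.

Patient 1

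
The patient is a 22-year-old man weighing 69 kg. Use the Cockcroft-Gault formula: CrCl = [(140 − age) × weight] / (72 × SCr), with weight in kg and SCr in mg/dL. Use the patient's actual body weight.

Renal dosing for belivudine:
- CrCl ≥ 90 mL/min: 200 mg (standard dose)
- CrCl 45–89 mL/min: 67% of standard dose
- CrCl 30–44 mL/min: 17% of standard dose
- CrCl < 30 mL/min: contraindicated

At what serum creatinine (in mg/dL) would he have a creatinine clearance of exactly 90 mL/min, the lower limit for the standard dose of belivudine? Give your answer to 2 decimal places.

1.26 mg/dL

Standard dose requires CrCl ≥ 90 mL/min.
Set (140 − 22) × 69 / (72 × SCr) = 90
SCr = (140 − 22) × 69 / (72 × 90) = 1.256 mg/dL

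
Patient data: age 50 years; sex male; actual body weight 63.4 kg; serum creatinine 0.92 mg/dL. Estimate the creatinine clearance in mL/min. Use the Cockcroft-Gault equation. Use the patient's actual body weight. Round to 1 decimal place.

86.1 mL/min

CrCl = (140 − 50) × 63.4 / (72 × 0.92) = 5706.0 / 66.24 ≈ 86.1 mL/min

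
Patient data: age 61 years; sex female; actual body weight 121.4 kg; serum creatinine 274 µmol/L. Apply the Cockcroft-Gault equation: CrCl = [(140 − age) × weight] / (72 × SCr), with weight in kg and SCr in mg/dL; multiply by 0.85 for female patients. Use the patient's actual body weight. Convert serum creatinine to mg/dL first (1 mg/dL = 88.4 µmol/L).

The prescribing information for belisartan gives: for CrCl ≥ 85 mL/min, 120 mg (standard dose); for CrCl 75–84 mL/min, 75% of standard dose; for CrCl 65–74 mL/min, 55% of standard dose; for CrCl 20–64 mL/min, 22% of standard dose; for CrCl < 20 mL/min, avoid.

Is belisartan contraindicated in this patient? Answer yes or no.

SCr = 274 / 88.4 = 3.1 mg/dL
CrCl = (140 − 61) × 121.4 / (72 × 3.1) × 0.85 = 9590.6 / 223.20 × 0.85 ≈ 36.5 mL/min
CrCl ≈ 37 mL/min, which is ≥ 20 mL/min.

no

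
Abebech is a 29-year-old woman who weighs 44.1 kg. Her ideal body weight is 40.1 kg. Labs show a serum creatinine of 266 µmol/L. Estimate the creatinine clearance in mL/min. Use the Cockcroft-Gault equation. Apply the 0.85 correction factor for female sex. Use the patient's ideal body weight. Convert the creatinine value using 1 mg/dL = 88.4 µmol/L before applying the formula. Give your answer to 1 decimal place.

SCr = 266 / 88.4 = 3.009 mg/dL
CrCl = (140 − 29) × 40.1 / (72 × 3.009) × 0.85 = 4451.1 / 216.65 × 0.85 ≈ 17.5 mL/min

17.5 mL/min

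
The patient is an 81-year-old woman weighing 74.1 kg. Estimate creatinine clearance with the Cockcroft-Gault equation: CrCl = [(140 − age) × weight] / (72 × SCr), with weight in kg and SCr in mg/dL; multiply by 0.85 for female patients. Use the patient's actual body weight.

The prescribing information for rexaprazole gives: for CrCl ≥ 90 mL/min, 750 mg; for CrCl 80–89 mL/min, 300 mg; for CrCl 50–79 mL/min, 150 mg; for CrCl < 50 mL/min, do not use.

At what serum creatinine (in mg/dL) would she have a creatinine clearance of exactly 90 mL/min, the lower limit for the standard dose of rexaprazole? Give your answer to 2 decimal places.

Standard dose requires CrCl ≥ 90 mL/min.
Set (140 − 81) × 74.1 × 0.85 / (72 × SCr) = 90
SCr = (140 − 81) × 74.1 × 0.85 / (72 × 90) = 0.573 mg/dL

0.57 mg/dL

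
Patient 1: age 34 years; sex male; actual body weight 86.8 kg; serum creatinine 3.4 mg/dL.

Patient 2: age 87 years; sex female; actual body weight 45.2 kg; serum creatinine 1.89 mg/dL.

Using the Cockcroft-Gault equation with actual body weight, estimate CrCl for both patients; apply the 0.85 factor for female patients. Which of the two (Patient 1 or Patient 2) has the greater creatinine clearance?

Patient 1: CrCl = (140 − 34) × 86.8 / (72 × 3.4) = 9200.8 / 244.80 ≈ 37.6 mL/min
Patient 2: CrCl = (140 − 87) × 45.2 / (72 × 1.89) × 0.85 = 2395.6 / 136.08 × 0.85 ≈ 15.0 mL/min
37.6 vs 15.0 mL/min → Patient 1 is higher.

Patient 1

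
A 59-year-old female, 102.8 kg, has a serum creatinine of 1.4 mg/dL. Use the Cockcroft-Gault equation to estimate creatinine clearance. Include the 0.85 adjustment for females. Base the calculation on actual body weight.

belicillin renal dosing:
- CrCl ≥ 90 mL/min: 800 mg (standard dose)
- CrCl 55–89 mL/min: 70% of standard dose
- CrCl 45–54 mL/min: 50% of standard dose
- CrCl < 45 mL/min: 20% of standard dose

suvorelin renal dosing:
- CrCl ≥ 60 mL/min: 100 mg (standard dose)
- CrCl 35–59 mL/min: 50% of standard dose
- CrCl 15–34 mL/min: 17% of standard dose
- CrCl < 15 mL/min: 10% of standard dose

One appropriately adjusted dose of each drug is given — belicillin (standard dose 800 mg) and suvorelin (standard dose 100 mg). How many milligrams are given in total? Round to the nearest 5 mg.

CrCl = (140 − 59) × 102.8 / (72 × 1.4) × 0.85 = 8326.8 / 100.80 × 0.85 ≈ 70.2 mL/min
CrCl ≈ 70 mL/min.
belicillin: 55–89 mL/min → 70% of 800 mg = 560 mg.
suvorelin: ≥ 60 mL/min → 100% of 100 mg = 100 mg.
Total = 560 + 100 = 660 mg.

660 mg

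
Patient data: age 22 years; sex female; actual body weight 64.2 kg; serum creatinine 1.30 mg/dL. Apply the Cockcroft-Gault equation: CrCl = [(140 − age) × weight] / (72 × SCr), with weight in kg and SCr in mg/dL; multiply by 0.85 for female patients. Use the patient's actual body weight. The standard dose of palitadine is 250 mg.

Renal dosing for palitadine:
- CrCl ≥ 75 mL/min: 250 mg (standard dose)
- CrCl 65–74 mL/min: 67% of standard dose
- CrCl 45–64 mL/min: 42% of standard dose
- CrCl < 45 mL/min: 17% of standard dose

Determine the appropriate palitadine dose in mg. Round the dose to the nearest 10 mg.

CrCl = (140 − 22) × 64.2 / (72 × 1.3) × 0.85 = 7575.6 / 93.60 × 0.85 ≈ 68.8 mL/min
CrCl ≈ 69 mL/min → bracket 65–74 mL/min.
67% of 250 mg = 167.5 mg → 170 mg

170 mg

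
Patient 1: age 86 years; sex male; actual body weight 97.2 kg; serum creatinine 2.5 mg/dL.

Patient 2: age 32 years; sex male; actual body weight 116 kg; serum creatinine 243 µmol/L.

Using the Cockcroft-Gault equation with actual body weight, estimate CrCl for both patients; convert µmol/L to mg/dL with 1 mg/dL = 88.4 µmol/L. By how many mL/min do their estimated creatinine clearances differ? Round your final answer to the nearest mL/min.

34 mL/min

Patient 1: CrCl = (140 − 86) × 97.2 / (72 × 2.5) = 5248.8 / 180.00 ≈ 29.2 mL/min
Patient 2: SCr = 243 / 88.4 = 2.749 mg/dL
Patient 2: CrCl = (140 − 32) × 116 / (72 × 2.749) = 12528.0 / 197.93 ≈ 63.3 mL/min
|29.2 − 63.3| = 34.1 mL/min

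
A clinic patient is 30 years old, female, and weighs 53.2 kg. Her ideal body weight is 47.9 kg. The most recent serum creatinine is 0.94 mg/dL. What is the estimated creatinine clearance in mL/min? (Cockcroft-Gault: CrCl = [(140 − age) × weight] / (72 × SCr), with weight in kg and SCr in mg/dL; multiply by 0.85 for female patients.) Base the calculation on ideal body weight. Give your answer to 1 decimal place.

CrCl = (140 − 30) × 47.9 / (72 × 0.94) × 0.85 = 5269.0 / 67.68 × 0.85 ≈ 66.2 mL/min

66.2 mL/min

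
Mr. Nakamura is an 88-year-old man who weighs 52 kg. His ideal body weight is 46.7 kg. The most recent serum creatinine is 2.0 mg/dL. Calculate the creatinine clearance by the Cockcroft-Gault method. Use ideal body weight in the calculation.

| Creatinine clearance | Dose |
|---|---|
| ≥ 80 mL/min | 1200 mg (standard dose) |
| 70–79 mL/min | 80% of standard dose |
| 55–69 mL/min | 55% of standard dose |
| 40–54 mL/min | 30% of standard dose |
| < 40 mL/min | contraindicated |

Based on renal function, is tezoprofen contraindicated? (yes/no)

yes

CrCl = (140 − 88) × 46.7 / (72 × 2) = 2428.4 / 144.00 ≈ 16.9 mL/min
CrCl ≈ 17 mL/min, which is < 40 mL/min.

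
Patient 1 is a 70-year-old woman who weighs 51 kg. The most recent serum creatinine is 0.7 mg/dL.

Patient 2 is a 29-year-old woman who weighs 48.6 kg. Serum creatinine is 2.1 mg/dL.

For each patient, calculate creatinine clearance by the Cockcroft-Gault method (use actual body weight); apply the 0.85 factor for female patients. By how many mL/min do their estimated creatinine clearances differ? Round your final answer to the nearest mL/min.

30 mL/min

Patient 1: CrCl = (140 − 70) × 51 / (72 × 0.7) × 0.85 = 3570.0 / 50.40 × 0.85 ≈ 60.2 mL/min
Patient 2: CrCl = (140 − 29) × 48.6 / (72 × 2.1) × 0.85 = 5394.6 / 151.20 × 0.85 ≈ 30.3 mL/min
|60.2 − 30.3| = 29.9 mL/min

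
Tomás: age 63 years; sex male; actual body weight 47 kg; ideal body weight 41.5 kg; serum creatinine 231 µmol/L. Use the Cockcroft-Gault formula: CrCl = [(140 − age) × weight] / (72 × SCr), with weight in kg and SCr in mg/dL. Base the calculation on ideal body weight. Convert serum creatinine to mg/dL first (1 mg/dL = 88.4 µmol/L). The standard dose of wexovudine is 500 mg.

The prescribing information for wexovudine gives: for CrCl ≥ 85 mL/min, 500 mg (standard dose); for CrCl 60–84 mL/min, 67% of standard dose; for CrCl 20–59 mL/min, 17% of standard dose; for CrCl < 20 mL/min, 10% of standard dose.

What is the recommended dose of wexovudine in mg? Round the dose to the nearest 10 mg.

50 mg

SCr = 231 / 88.4 = 2.613 mg/dL
CrCl = (140 − 63) × 41.5 / (72 × 2.613) = 3195.5 / 188.14 ≈ 17.0 mL/min
CrCl ≈ 17 mL/min → bracket < 20 mL/min.
10% of 500 mg = 50 mg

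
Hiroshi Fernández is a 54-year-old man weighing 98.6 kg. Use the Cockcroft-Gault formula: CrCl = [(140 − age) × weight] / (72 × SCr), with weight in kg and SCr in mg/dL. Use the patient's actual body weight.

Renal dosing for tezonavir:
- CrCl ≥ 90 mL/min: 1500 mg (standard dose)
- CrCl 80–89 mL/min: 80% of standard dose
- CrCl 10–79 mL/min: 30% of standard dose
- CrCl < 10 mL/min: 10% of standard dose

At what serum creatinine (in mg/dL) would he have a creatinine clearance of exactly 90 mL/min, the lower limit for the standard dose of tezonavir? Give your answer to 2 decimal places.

Standard dose requires CrCl ≥ 90 mL/min.
Set (140 − 54) × 98.6 / (72 × SCr) = 90
SCr = (140 − 54) × 98.6 / (72 × 90) = 1.309 mg/dL

1.31 mg/dL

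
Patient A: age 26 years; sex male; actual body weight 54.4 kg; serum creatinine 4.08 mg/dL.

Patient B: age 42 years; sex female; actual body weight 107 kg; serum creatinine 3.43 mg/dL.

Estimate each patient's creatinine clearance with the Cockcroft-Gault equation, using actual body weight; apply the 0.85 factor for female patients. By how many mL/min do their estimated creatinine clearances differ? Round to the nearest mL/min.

15 mL/min

Patient A: CrCl = (140 − 26) × 54.4 / (72 × 4.08) = 6201.6 / 293.76 ≈ 21.1 mL/min
Patient B: CrCl = (140 − 42) × 107 / (72 × 3.43) × 0.85 = 10486.0 / 246.96 × 0.85 ≈ 36.1 mL/min
|21.1 − 36.1| = 15.0 mL/min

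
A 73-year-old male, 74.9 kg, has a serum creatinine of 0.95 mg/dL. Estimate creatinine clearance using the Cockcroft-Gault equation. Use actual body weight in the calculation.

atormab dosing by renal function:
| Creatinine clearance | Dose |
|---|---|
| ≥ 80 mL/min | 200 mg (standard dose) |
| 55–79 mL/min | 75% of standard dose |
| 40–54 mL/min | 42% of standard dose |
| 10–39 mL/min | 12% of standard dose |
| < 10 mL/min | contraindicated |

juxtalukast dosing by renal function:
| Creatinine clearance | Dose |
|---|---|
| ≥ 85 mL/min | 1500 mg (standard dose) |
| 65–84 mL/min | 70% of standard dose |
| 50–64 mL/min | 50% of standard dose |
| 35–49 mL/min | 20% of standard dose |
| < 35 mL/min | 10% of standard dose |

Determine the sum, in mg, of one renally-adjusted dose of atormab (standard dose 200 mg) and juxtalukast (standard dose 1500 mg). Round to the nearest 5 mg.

1200 mg

CrCl = (140 − 73) × 74.9 / (72 × 0.95) = 5018.3 / 68.40 ≈ 73.4 mL/min
CrCl ≈ 73 mL/min.
atormab: 55–79 mL/min → 75% of 200 mg = 150 mg.
juxtalukast: 65–84 mL/min → 70% of 1500 mg = 1050 mg.
Total = 150 + 1050 = 1200 mg.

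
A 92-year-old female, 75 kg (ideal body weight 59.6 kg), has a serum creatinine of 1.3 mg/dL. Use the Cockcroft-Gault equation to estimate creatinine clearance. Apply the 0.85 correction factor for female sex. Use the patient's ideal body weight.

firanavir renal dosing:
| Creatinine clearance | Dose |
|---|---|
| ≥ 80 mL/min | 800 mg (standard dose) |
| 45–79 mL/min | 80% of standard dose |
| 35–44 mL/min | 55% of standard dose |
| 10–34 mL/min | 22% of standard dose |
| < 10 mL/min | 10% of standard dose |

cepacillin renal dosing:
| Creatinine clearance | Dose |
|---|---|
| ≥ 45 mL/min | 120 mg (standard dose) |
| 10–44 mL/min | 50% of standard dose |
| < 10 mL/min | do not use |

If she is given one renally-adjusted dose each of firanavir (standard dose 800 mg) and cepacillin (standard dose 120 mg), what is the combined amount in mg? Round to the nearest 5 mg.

235 mg

CrCl = (140 − 92) × 59.6 / (72 × 1.3) × 0.85 = 2860.8 / 93.60 × 0.85 ≈ 26.0 mL/min
CrCl ≈ 26 mL/min.
firanavir: 10–34 mL/min → 22% of 800 mg = 176 mg.
cepacillin: 10–44 mL/min → 50% of 120 mg = 60 mg.
Total = 176 + 60 = 236 mg.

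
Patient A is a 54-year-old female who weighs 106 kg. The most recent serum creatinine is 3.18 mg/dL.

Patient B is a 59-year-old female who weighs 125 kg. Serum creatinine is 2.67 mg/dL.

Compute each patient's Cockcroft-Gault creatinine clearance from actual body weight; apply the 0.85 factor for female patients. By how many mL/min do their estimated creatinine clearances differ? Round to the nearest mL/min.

11 mL/min

Patient A: CrCl = (140 − 54) × 106 / (72 × 3.18) × 0.85 = 9116.0 / 228.96 × 0.85 ≈ 33.8 mL/min
Patient B: CrCl = (140 − 59) × 125 / (72 × 2.67) × 0.85 = 10125.0 / 192.24 × 0.85 ≈ 44.8 mL/min
|33.8 − 44.8| = 11.0 mL/min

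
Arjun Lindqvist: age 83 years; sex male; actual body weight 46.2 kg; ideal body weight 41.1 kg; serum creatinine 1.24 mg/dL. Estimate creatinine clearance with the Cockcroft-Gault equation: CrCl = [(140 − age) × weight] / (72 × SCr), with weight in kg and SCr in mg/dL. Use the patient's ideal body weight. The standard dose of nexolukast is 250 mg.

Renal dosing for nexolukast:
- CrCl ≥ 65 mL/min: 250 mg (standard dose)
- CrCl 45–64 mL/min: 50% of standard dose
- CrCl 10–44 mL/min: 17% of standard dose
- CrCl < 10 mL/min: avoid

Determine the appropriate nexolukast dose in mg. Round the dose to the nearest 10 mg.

40 mg

CrCl = (140 − 83) × 41.1 / (72 × 1.24) = 2342.7 / 89.28 ≈ 26.2 mL/min
CrCl ≈ 26 mL/min → bracket 10–44 mL/min.
17% of 250 mg = 42.5 mg → 40 mg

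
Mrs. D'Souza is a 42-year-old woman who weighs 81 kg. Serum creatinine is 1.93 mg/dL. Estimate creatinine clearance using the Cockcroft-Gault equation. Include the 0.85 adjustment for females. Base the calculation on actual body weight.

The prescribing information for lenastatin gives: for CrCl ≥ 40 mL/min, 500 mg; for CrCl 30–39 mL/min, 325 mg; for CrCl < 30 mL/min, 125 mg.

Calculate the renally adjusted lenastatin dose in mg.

500 mg

CrCl = (140 − 42) × 81 / (72 × 1.93) × 0.85 = 7938.0 / 138.96 × 0.85 ≈ 48.6 mL/min
CrCl ≈ 49 mL/min → bracket ≥ 40 mL/min.
Dose for this bracket: 500 mg.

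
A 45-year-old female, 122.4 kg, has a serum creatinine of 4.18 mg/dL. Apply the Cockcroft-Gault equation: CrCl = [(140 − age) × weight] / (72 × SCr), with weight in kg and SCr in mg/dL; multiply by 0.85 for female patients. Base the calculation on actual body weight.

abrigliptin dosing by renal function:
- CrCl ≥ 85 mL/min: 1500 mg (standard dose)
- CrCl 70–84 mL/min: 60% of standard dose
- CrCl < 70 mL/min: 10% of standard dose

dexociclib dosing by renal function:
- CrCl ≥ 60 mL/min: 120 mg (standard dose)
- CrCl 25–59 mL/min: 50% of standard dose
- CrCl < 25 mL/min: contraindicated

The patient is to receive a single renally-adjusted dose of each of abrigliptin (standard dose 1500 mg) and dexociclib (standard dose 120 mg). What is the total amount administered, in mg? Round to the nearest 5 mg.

210 mg

CrCl = (140 − 45) × 122.4 / (72 × 4.18) × 0.85 = 11628.0 / 300.96 × 0.85 ≈ 32.8 mL/min
CrCl ≈ 33 mL/min.
abrigliptin: < 70 mL/min → 10% of 1500 mg = 150 mg.
dexociclib: 25–59 mL/min → 50% of 120 mg = 60 mg.
Total = 150 + 60 = 210 mg.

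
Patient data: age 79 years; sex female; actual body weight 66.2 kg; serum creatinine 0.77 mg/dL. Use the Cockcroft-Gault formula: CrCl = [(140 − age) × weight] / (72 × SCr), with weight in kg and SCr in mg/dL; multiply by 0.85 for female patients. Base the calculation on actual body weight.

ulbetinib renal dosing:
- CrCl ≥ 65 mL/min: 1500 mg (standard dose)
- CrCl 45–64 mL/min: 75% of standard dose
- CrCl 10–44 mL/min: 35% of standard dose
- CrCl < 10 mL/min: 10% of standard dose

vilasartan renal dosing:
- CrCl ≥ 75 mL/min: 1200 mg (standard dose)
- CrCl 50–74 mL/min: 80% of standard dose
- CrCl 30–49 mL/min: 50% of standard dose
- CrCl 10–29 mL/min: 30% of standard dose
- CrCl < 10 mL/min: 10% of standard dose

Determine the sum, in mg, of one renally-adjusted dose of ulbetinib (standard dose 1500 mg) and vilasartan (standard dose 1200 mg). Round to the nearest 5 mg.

2085 mg

CrCl = (140 − 79) × 66.2 / (72 × 0.77) × 0.85 = 4038.2 / 55.44 × 0.85 ≈ 61.9 mL/min
CrCl ≈ 62 mL/min.
ulbetinib: 45–64 mL/min → 75% of 1500 mg = 1125 mg.
vilasartan: 50–74 mL/min → 80% of 1200 mg = 960 mg.
Total = 1125 + 960 = 2085 mg.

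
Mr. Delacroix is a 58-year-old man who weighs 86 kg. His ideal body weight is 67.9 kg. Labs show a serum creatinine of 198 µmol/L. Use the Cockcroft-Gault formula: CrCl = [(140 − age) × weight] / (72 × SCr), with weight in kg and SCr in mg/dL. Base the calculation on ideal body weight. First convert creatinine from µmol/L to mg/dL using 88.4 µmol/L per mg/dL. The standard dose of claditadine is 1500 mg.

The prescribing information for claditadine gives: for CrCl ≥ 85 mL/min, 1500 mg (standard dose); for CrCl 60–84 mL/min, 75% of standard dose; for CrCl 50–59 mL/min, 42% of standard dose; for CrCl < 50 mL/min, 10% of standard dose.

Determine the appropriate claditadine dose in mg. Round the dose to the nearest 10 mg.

150 mg

SCr = 198 / 88.4 = 2.24 mg/dL
CrCl = (140 − 58) × 67.9 / (72 × 2.24) = 5567.8 / 161.28 ≈ 34.5 mL/min
CrCl ≈ 35 mL/min → bracket < 50 mL/min.
10% of 1500 mg = 150 mg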